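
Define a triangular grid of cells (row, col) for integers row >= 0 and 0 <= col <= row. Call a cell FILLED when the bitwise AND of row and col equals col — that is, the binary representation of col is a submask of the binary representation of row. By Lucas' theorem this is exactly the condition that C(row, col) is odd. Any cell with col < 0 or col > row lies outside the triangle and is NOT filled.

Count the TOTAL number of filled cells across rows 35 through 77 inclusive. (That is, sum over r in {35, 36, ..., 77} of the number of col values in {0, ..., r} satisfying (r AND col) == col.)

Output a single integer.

Answer: 590

Derivation:
r35=100011 pc3: +8 =8
r36=100100 pc2: +4 =12
r37=100101 pc3: +8 =20
r38=100110 pc3: +8 =28
r39=100111 pc4: +16 =44
r40=101000 pc2: +4 =48
r41=101001 pc3: +8 =56
r42=101010 pc3: +8 =64
r43=101011 pc4: +16 =80
r44=101100 pc3: +8 =88
r45=101101 pc4: +16 =104
r46=101110 pc4: +16 =120
r47=101111 pc5: +32 =152
r48=110000 pc2: +4 =156
r49=110001 pc3: +8 =164
r50=110010 pc3: +8 =172
r51=110011 pc4: +16 =188
r52=110100 pc3: +8 =196
r53=110101 pc4: +16 =212
r54=110110 pc4: +16 =228
r55=110111 pc5: +32 =260
r56=111000 pc3: +8 =268
r57=111001 pc4: +16 =284
r58=111010 pc4: +16 =300
r59=111011 pc5: +32 =332
r60=111100 pc4: +16 =348
r61=111101 pc5: +32 =380
r62=111110 pc5: +32 =412
r63=111111 pc6: +64 =476
r64=1000000 pc1: +2 =478
r65=1000001 pc2: +4 =482
r66=1000010 pc2: +4 =486
r67=1000011 pc3: +8 =494
r68=1000100 pc2: +4 =498
r69=1000101 pc3: +8 =506
r70=1000110 pc3: +8 =514
r71=1000111 pc4: +16 =530
r72=1001000 pc2: +4 =534
r73=1001001 pc3: +8 =542
r74=1001010 pc3: +8 =550
r75=1001011 pc4: +16 =566
r76=1001100 pc3: +8 =574
r77=1001101 pc4: +16 =590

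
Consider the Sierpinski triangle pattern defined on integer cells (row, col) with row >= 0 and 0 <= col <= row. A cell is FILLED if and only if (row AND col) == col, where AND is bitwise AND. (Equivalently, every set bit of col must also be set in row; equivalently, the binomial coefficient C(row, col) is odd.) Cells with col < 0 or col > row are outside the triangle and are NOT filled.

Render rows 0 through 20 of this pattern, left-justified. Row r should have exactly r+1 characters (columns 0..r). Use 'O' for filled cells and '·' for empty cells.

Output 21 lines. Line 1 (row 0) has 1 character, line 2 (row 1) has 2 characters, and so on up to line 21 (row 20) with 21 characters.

Answer: O
OO
O·O
OOOO
O···O
OO··OO
O·O·O·O
OOOOOOOO
O·······O
OO······OO
O·O·····O·O
OOOO····OOOO
O···O···O···O
OO··OO··OO··OO
O·O·O·O·O·O·O·O
OOOOOOOOOOOOOOOO
O···············O
OO··············OO
O·O·············O·O
OOOO············OOOO
O···O···········O···O

Derivation:
r0=0: O
r1=1: OO
r2=10: O·O
r3=11: OOOO
r4=100: O···O
r5=101: OO··OO
r6=110: O·O·O·O
r7=111: OOOOOOOO
r8=1000: O·······O
r9=1001: OO······OO
r10=1010: O·O·····O·O
r11=1011: OOOO····OOOO
r12=1100: O···O···O···O
r13=1101: OO··OO··OO··OO
r14=1110: O·O·O·O·O·O·O·O
r15=1111: OOOOOOOOOOOOOOOO
r16=10000: O···············O
r17=10001: OO··············OO
r18=10010: O·O·············O·O
r19=10011: OOOO············OOOO
r20=10100: O···O···········O···O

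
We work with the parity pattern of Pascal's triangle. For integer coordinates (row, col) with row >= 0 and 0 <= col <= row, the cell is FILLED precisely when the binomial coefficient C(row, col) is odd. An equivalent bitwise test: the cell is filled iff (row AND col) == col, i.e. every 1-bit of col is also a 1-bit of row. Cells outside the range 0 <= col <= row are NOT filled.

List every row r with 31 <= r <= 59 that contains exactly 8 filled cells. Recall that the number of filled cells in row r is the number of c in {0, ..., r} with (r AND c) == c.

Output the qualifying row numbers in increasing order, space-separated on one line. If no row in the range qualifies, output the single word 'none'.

Row r has 2^popcount(r) filled cells, so we need popcount(r) = log2(8) = 3.
Scan r = 31..59 and keep those with exactly 3 one-bits:
r=31=11111 popcount=5 -> skip
r=32=100000 popcount=1 -> skip
r=33=100001 popcount=2 -> skip
r=34=100010 popcount=2 -> skip
r=35=100011 popcount=3 -> KEEP
r=36=100100 popcount=2 -> skip
r=37=100101 popcount=3 -> KEEP
r=38=100110 popcount=3 -> KEEP
r=39=100111 popcount=4 -> skip
r=40=101000 popcount=2 -> skip
r=41=101001 popcount=3 -> KEEP
r=42=101010 popcount=3 -> KEEP
r=43=101011 popcount=4 -> skip
r=44=101100 popcount=3 -> KEEP
r=45=101101 popcount=4 -> skip
r=46=101110 popcount=4 -> skip
r=47=101111 popcount=5 -> skip
r=48=110000 popcount=2 -> skip
r=49=110001 popcount=3 -> KEEP
r=50=110010 popcount=3 -> KEEP
r=51=110011 popcount=4 -> skip
r=52=110100 popcount=3 -> KEEP
r=53=110101 popcount=4 -> skip
r=54=110110 popcount=4 -> skip
r=55=110111 popcount=5 -> skip
r=56=111000 popcount=3 -> KEEP
r=57=111001 popcount=4 -> skip
r=58=111010 popcount=4 -> skip
r=59=111011 popcount=5 -> skip
Kept rows: 35 37 38 41 42 44 49 50 52 56

Answer: 35 37 38 41 42 44 49 50 52 56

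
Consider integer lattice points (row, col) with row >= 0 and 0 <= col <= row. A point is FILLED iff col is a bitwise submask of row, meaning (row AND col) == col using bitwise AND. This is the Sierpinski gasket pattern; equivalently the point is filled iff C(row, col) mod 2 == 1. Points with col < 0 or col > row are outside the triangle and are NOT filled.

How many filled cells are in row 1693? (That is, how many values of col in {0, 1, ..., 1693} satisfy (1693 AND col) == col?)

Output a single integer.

Answer: 128

Derivation:
1693 in binary = 11010011101
popcount(1693) = number of 1-bits in 11010011101 = 7
A col c satisfies (1693 AND c) == c iff every set bit of c is also set in 1693; each of the 7 set bits of 1693 can independently be on or off in c.
count = 2^7 = 128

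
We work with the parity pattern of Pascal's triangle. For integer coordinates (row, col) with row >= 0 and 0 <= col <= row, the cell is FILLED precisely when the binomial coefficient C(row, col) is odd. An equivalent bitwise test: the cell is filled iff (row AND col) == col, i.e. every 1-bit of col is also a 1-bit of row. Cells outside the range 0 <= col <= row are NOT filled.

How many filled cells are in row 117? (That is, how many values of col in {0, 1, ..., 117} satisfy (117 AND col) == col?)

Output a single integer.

Answer: 32

Derivation:
117 in binary = 1110101
popcount(117) = number of 1-bits in 1110101 = 5
A col c satisfies (117 AND c) == c iff every set bit of c is also set in 117; each of the 5 set bits of 117 can independently be on or off in c.
count = 2^5 = 32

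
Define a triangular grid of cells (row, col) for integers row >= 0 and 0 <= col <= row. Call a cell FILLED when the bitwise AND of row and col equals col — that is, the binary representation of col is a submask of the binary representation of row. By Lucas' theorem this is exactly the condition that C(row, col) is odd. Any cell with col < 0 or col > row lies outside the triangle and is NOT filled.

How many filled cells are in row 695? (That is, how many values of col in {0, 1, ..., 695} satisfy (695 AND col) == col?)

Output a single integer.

Answer: 128

Derivation:
695 in binary = 1010110111
popcount(695) = number of 1-bits in 1010110111 = 7
A col c satisfies (695 AND c) == c iff every set bit of c is also set in 695; each of the 7 set bits of 695 can independently be on or off in c.
count = 2^7 = 128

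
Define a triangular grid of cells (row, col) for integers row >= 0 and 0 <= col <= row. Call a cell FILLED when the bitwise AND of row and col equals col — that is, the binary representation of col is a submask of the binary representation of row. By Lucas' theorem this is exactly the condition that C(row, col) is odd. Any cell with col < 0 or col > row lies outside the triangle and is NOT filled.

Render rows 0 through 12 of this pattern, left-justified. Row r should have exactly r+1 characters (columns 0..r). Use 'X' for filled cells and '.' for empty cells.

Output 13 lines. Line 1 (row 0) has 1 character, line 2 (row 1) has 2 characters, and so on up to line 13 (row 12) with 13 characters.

r0=0: X
r1=1: XX
r2=10: X.X
r3=11: XXXX
r4=100: X...X
r5=101: XX..XX
r6=110: X.X.X.X
r7=111: XXXXXXXX
r8=1000: X.......X
r9=1001: XX......XX
r10=1010: X.X.....X.X
r11=1011: XXXX....XXXX
r12=1100: X...X...X...X

Answer: X
XX
X.X
XXXX
X...X
XX..XX
X.X.X.X
XXXXXXXX
X.......X
XX......XX
X.X.....X.X
XXXX....XXXX
X...X...X...X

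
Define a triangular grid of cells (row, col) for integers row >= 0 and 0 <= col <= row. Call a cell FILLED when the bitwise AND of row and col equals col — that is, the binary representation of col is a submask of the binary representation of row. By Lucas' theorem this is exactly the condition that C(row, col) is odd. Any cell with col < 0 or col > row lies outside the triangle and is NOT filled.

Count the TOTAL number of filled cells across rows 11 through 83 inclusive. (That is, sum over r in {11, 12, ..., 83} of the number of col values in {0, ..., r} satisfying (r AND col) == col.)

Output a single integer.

r11=1011 pc3: +8 =8
r12=1100 pc2: +4 =12
r13=1101 pc3: +8 =20
r14=1110 pc3: +8 =28
r15=1111 pc4: +16 =44
r16=10000 pc1: +2 =46
r17=10001 pc2: +4 =50
r18=10010 pc2: +4 =54
r19=10011 pc3: +8 =62
r20=10100 pc2: +4 =66
r21=10101 pc3: +8 =74
r22=10110 pc3: +8 =82
r23=10111 pc4: +16 =98
r24=11000 pc2: +4 =102
r25=11001 pc3: +8 =110
r26=11010 pc3: +8 =118
r27=11011 pc4: +16 =134
r28=11100 pc3: +8 =142
r29=11101 pc4: +16 =158
r30=11110 pc4: +16 =174
r31=11111 pc5: +32 =206
r32=100000 pc1: +2 =208
r33=100001 pc2: +4 =212
r34=100010 pc2: +4 =216
r35=100011 pc3: +8 =224
r36=100100 pc2: +4 =228
r37=100101 pc3: +8 =236
r38=100110 pc3: +8 =244
r39=100111 pc4: +16 =260
r40=101000 pc2: +4 =264
r41=101001 pc3: +8 =272
r42=101010 pc3: +8 =280
r43=101011 pc4: +16 =296
r44=101100 pc3: +8 =304
r45=101101 pc4: +16 =320
r46=101110 pc4: +16 =336
r47=101111 pc5: +32 =368
r48=110000 pc2: +4 =372
r49=110001 pc3: +8 =380
r50=110010 pc3: +8 =388
r51=110011 pc4: +16 =404
r52=110100 pc3: +8 =412
r53=110101 pc4: +16 =428
r54=110110 pc4: +16 =444
r55=110111 pc5: +32 =476
r56=111000 pc3: +8 =484
r57=111001 pc4: +16 =500
r58=111010 pc4: +16 =516
r59=111011 pc5: +32 =548
r60=111100 pc4: +16 =564
r61=111101 pc5: +32 =596
r62=111110 pc5: +32 =628
r63=111111 pc6: +64 =692
r64=1000000 pc1: +2 =694
r65=1000001 pc2: +4 =698
r66=1000010 pc2: +4 =702
r67=1000011 pc3: +8 =710
r68=1000100 pc2: +4 =714
r69=1000101 pc3: +8 =722
r70=1000110 pc3: +8 =730
r71=1000111 pc4: +16 =746
r72=1001000 pc2: +4 =750
r73=1001001 pc3: +8 =758
r74=1001010 pc3: +8 =766
r75=1001011 pc4: +16 =782
r76=1001100 pc3: +8 =790
r77=1001101 pc4: +16 =806
r78=1001110 pc4: +16 =822
r79=1001111 pc5: +32 =854
r80=1010000 pc2: +4 =858
r81=1010001 pc3: +8 =866
r82=1010010 pc3: +8 =874
r83=1010011 pc4: +16 =890

Answer: 890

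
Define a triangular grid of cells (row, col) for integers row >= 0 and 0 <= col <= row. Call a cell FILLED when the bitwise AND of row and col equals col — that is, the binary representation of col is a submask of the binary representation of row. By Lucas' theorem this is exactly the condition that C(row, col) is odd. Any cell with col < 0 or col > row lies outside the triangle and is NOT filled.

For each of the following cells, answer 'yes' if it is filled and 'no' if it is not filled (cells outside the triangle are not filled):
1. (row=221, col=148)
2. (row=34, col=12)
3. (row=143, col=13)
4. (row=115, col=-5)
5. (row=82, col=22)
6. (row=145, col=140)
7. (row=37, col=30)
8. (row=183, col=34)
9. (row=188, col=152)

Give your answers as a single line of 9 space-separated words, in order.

(221,148): row=0b11011101, col=0b10010100, row AND col = 0b10010100 = 148; 148 == 148 -> filled
(34,12): row=0b100010, col=0b1100, row AND col = 0b0 = 0; 0 != 12 -> empty
(143,13): row=0b10001111, col=0b1101, row AND col = 0b1101 = 13; 13 == 13 -> filled
(115,-5): col outside [0, 115] -> not filled
(82,22): row=0b1010010, col=0b10110, row AND col = 0b10010 = 18; 18 != 22 -> empty
(145,140): row=0b10010001, col=0b10001100, row AND col = 0b10000000 = 128; 128 != 140 -> empty
(37,30): row=0b100101, col=0b11110, row AND col = 0b100 = 4; 4 != 30 -> empty
(183,34): row=0b10110111, col=0b100010, row AND col = 0b100010 = 34; 34 == 34 -> filled
(188,152): row=0b10111100, col=0b10011000, row AND col = 0b10011000 = 152; 152 == 152 -> filled

Answer: yes no yes no no no no yes yes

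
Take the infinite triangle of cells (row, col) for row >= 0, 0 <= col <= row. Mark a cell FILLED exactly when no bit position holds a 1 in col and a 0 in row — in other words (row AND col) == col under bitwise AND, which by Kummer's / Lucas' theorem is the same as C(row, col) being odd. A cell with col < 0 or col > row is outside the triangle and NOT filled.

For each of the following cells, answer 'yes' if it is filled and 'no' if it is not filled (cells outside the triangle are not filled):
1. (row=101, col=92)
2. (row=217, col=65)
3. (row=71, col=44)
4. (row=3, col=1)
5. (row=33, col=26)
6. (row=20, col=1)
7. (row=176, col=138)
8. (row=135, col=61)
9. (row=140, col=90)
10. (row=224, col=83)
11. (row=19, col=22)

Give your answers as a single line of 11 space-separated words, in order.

(101,92): row=0b1100101, col=0b1011100, row AND col = 0b1000100 = 68; 68 != 92 -> empty
(217,65): row=0b11011001, col=0b1000001, row AND col = 0b1000001 = 65; 65 == 65 -> filled
(71,44): row=0b1000111, col=0b101100, row AND col = 0b100 = 4; 4 != 44 -> empty
(3,1): row=0b11, col=0b1, row AND col = 0b1 = 1; 1 == 1 -> filled
(33,26): row=0b100001, col=0b11010, row AND col = 0b0 = 0; 0 != 26 -> empty
(20,1): row=0b10100, col=0b1, row AND col = 0b0 = 0; 0 != 1 -> empty
(176,138): row=0b10110000, col=0b10001010, row AND col = 0b10000000 = 128; 128 != 138 -> empty
(135,61): row=0b10000111, col=0b111101, row AND col = 0b101 = 5; 5 != 61 -> empty
(140,90): row=0b10001100, col=0b1011010, row AND col = 0b1000 = 8; 8 != 90 -> empty
(224,83): row=0b11100000, col=0b1010011, row AND col = 0b1000000 = 64; 64 != 83 -> empty
(19,22): col outside [0, 19] -> not filled

Answer: no yes no yes no no no no no no no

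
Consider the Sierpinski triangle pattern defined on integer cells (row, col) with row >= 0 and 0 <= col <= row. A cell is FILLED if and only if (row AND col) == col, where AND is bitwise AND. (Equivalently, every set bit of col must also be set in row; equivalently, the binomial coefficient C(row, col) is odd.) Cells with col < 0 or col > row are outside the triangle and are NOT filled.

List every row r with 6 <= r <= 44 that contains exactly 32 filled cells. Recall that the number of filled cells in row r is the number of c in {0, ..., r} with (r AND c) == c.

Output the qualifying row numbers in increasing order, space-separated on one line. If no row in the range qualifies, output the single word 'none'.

Row r has 2^popcount(r) filled cells, so we need popcount(r) = log2(32) = 5.
Scan r = 6..44 and keep those with exactly 5 one-bits:
r=6=110 popcount=2 -> skip
r=7=111 popcount=3 -> skip
r=8=1000 popcount=1 -> skip
r=9=1001 popcount=2 -> skip
r=10=1010 popcount=2 -> skip
r=11=1011 popcount=3 -> skip
r=12=1100 popcount=2 -> skip
r=13=1101 popcount=3 -> skip
r=14=1110 popcount=3 -> skip
r=15=1111 popcount=4 -> skip
r=16=10000 popcount=1 -> skip
r=17=10001 popcount=2 -> skip
r=18=10010 popcount=2 -> skip
r=19=10011 popcount=3 -> skip
r=20=10100 popcount=2 -> skip
r=21=10101 popcount=3 -> skip
r=22=10110 popcount=3 -> skip
r=23=10111 popcount=4 -> skip
r=24=11000 popcount=2 -> skip
r=25=11001 popcount=3 -> skip
r=26=11010 popcount=3 -> skip
r=27=11011 popcount=4 -> skip
r=28=11100 popcount=3 -> skip
r=29=11101 popcount=4 -> skip
r=30=11110 popcount=4 -> skip
r=31=11111 popcount=5 -> KEEP
r=32=100000 popcount=1 -> skip
r=33=100001 popcount=2 -> skip
r=34=100010 popcount=2 -> skip
r=35=100011 popcount=3 -> skip
r=36=100100 popcount=2 -> skip
r=37=100101 popcount=3 -> skip
r=38=100110 popcount=3 -> skip
r=39=100111 popcount=4 -> skip
r=40=101000 popcount=2 -> skip
r=41=101001 popcount=3 -> skip
r=42=101010 popcount=3 -> skip
r=43=101011 popcount=4 -> skip
r=44=101100 popcount=3 -> skip
Kept rows: 31

Answer: 31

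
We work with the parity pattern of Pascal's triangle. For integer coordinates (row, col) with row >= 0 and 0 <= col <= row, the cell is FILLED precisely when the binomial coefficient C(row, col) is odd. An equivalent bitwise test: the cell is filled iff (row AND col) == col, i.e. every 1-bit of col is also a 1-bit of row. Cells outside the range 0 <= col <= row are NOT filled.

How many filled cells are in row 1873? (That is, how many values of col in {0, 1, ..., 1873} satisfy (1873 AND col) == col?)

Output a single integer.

1873 in binary = 11101010001
popcount(1873) = number of 1-bits in 11101010001 = 6
A col c satisfies (1873 AND c) == c iff every set bit of c is also set in 1873; each of the 6 set bits of 1873 can independently be on or off in c.
count = 2^6 = 64

Answer: 64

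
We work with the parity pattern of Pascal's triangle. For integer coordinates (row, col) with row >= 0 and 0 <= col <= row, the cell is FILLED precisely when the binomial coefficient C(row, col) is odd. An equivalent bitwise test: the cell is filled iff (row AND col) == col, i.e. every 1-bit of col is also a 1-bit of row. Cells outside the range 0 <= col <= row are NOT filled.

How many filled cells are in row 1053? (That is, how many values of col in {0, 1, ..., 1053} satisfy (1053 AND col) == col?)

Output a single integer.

Answer: 32

Derivation:
1053 in binary = 10000011101
popcount(1053) = number of 1-bits in 10000011101 = 5
A col c satisfies (1053 AND c) == c iff every set bit of c is also set in 1053; each of the 5 set bits of 1053 can independently be on or off in c.
count = 2^5 = 32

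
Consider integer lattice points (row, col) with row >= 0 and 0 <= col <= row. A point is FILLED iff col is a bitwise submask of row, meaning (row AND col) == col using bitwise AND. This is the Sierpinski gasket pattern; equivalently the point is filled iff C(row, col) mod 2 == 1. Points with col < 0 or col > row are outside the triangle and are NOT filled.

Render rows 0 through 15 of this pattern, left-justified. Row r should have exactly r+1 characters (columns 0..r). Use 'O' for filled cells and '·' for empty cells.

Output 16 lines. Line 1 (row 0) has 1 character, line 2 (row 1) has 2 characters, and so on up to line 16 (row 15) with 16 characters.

Answer: O
OO
O·O
OOOO
O···O
OO··OO
O·O·O·O
OOOOOOOO
O·······O
OO······OO
O·O·····O·O
OOOO····OOOO
O···O···O···O
OO··OO··OO··OO
O·O·O·O·O·O·O·O
OOOOOOOOOOOOOOOO

Derivation:
r0=0: O
r1=1: OO
r2=10: O·O
r3=11: OOOO
r4=100: O···O
r5=101: OO··OO
r6=110: O·O·O·O
r7=111: OOOOOOOO
r8=1000: O·······O
r9=1001: OO······OO
r10=1010: O·O·····O·O
r11=1011: OOOO····OOOO
r12=1100: O···O···O···O
r13=1101: OO··OO··OO··OO
r14=1110: O·O·O·O·O·O·O·O
r15=1111: OOOOOOOOOOOOOOOO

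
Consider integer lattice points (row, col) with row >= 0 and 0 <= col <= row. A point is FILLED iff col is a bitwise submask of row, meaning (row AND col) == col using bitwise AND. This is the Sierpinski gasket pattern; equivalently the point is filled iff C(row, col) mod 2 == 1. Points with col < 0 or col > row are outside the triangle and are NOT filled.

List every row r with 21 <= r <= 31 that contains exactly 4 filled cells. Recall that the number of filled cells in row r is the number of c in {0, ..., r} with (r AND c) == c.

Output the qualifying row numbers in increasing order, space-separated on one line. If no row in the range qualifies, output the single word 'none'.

Answer: 24

Derivation:
Row r has 2^popcount(r) filled cells, so we need popcount(r) = log2(4) = 2.
Scan r = 21..31 and keep those with exactly 2 one-bits:
r=21=10101 popcount=3 -> skip
r=22=10110 popcount=3 -> skip
r=23=10111 popcount=4 -> skip
r=24=11000 popcount=2 -> KEEP
r=25=11001 popcount=3 -> skip
r=26=11010 popcount=3 -> skip
r=27=11011 popcount=4 -> skip
r=28=11100 popcount=3 -> skip
r=29=11101 popcount=4 -> skip
r=30=11110 popcount=4 -> skip
r=31=11111 popcount=5 -> skip
Kept rows: 24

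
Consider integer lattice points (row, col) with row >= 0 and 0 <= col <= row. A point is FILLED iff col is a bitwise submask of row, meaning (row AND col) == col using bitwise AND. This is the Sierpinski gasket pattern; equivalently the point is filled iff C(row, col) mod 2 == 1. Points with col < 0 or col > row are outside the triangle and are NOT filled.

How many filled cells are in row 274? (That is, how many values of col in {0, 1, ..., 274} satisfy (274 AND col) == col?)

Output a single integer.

Answer: 8

Derivation:
274 in binary = 100010010
popcount(274) = number of 1-bits in 100010010 = 3
A col c satisfies (274 AND c) == c iff every set bit of c is also set in 274; each of the 3 set bits of 274 can independently be on or off in c.
count = 2^3 = 8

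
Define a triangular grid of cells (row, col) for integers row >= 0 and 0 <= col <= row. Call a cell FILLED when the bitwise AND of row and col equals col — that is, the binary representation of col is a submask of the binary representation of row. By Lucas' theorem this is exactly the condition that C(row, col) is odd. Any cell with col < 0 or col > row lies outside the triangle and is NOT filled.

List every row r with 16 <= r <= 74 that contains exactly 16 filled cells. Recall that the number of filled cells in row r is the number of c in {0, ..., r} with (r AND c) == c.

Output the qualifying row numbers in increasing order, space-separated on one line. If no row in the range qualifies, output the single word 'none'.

Row r has 2^popcount(r) filled cells, so we need popcount(r) = log2(16) = 4.
Scan r = 16..74 and keep those with exactly 4 one-bits:
r=16=10000 popcount=1 -> skip
r=17=10001 popcount=2 -> skip
r=18=10010 popcount=2 -> skip
r=19=10011 popcount=3 -> skip
r=20=10100 popcount=2 -> skip
r=21=10101 popcount=3 -> skip
r=22=10110 popcount=3 -> skip
r=23=10111 popcount=4 -> KEEP
r=24=11000 popcount=2 -> skip
r=25=11001 popcount=3 -> skip
r=26=11010 popcount=3 -> skip
r=27=11011 popcount=4 -> KEEP
r=28=11100 popcount=3 -> skip
r=29=11101 popcount=4 -> KEEP
r=30=11110 popcount=4 -> KEEP
r=31=11111 popcount=5 -> skip
r=32=100000 popcount=1 -> skip
r=33=100001 popcount=2 -> skip
r=34=100010 popcount=2 -> skip
r=35=100011 popcount=3 -> skip
r=36=100100 popcount=2 -> skip
r=37=100101 popcount=3 -> skip
r=38=100110 popcount=3 -> skip
r=39=100111 popcount=4 -> KEEP
r=40=101000 popcount=2 -> skip
r=41=101001 popcount=3 -> skip
r=42=101010 popcount=3 -> skip
r=43=101011 popcount=4 -> KEEP
r=44=101100 popcount=3 -> skip
r=45=101101 popcount=4 -> KEEP
r=46=101110 popcount=4 -> KEEP
r=47=101111 popcount=5 -> skip
r=48=110000 popcount=2 -> skip
r=49=110001 popcount=3 -> skip
r=50=110010 popcount=3 -> skip
r=51=110011 popcount=4 -> KEEP
r=52=110100 popcount=3 -> skip
r=53=110101 popcount=4 -> KEEP
r=54=110110 popcount=4 -> KEEP
r=55=110111 popcount=5 -> skip
r=56=111000 popcount=3 -> skip
r=57=111001 popcount=4 -> KEEP
r=58=111010 popcount=4 -> KEEP
r=59=111011 popcount=5 -> skip
r=60=111100 popcount=4 -> KEEP
r=61=111101 popcount=5 -> skip
r=62=111110 popcount=5 -> skip
r=63=111111 popcount=6 -> skip
r=64=1000000 popcount=1 -> skip
r=65=1000001 popcount=2 -> skip
r=66=1000010 popcount=2 -> skip
r=67=1000011 popcount=3 -> skip
r=68=1000100 popcount=2 -> skip
r=69=1000101 popcount=3 -> skip
r=70=1000110 popcount=3 -> skip
r=71=1000111 popcount=4 -> KEEP
r=72=1001000 popcount=2 -> skip
r=73=1001001 popcount=3 -> skip
r=74=1001010 popcount=3 -> skip
Kept rows: 23 27 29 30 39 43 45 46 51 53 54 57 58 60 71

Answer: 23 27 29 30 39 43 45 46 51 53 54 57 58 60 71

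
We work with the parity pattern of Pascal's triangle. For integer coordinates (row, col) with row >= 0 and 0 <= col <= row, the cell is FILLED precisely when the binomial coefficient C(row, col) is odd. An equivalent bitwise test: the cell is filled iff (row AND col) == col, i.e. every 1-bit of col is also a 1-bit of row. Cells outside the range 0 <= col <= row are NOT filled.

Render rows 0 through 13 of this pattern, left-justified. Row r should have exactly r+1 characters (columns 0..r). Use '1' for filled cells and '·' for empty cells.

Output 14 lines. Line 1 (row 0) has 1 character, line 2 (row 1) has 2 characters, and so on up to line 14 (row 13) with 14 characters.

r0=0: 1
r1=1: 11
r2=10: 1·1
r3=11: 1111
r4=100: 1···1
r5=101: 11··11
r6=110: 1·1·1·1
r7=111: 11111111
r8=1000: 1·······1
r9=1001: 11······11
r10=1010: 1·1·····1·1
r11=1011: 1111····1111
r12=1100: 1···1···1···1
r13=1101: 11··11··11··11

Answer: 1
11
1·1
1111
1···1
11··11
1·1·1·1
11111111
1·······1
11······11
1·1·····1·1
1111····1111
1···1···1···1
11··11··11··11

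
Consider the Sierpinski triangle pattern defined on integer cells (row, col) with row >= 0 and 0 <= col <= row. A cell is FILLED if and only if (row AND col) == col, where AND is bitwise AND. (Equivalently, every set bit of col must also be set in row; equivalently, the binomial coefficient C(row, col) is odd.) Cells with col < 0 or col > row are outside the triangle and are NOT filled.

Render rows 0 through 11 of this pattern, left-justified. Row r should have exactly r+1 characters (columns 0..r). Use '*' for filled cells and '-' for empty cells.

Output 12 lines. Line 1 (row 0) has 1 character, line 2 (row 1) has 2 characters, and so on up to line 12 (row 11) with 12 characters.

r0=0: *
r1=1: **
r2=10: *-*
r3=11: ****
r4=100: *---*
r5=101: **--**
r6=110: *-*-*-*
r7=111: ********
r8=1000: *-------*
r9=1001: **------**
r10=1010: *-*-----*-*
r11=1011: ****----****

Answer: *
**
*-*
****
*---*
**--**
*-*-*-*
********
*-------*
**------**
*-*-----*-*
****----****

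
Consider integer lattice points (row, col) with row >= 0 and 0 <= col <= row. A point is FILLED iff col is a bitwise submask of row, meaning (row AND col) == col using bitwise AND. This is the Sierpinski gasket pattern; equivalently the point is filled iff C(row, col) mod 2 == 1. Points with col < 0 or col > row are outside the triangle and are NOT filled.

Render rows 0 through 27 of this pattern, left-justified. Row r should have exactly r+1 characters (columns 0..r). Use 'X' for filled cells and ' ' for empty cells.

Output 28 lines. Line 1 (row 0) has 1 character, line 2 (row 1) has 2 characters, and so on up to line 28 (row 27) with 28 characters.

r0=0: X
r1=1: XX
r2=10: X X
r3=11: XXXX
r4=100: X   X
r5=101: XX  XX
r6=110: X X X X
r7=111: XXXXXXXX
r8=1000: X       X
r9=1001: XX      XX
r10=1010: X X     X X
r11=1011: XXXX    XXXX
r12=1100: X   X   X   X
r13=1101: XX  XX  XX  XX
r14=1110: X X X X X X X X
r15=1111: XXXXXXXXXXXXXXXX
r16=10000: X               X
r17=10001: XX              XX
r18=10010: X X             X X
r19=10011: XXXX            XXXX
r20=10100: X   X           X   X
r21=10101: XX  XX          XX  XX
r22=10110: X X X X         X X X X
r23=10111: XXXXXXXX        XXXXXXXX
r24=11000: X       X       X       X
r25=11001: XX      XX      XX      XX
r26=11010: X X     X X     X X     X X
r27=11011: XXXX    XXXX    XXXX    XXXX

Answer: X
XX
X X
XXXX
X   X
XX  XX
X X X X
XXXXXXXX
X       X
XX      XX
X X     X X
XXXX    XXXX
X   X   X   X
XX  XX  XX  XX
X X X X X X X X
XXXXXXXXXXXXXXXX
X               X
XX              XX
X X             X X
XXXX            XXXX
X   X           X   X
XX  XX          XX  XX
X X X X         X X X X
XXXXXXXX        XXXXXXXX
X       X       X       X
XX      XX      XX      XX
X X     X X     X X     X X
XXXX    XXXX    XXXX    XXXX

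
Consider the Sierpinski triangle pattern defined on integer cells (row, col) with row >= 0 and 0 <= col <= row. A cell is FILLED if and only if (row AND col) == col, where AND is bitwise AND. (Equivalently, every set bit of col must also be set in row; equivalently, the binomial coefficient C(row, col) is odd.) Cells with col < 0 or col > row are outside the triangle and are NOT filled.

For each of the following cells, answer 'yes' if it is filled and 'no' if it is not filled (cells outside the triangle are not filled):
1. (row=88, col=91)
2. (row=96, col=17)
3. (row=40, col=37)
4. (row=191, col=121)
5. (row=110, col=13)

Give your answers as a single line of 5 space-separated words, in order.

Answer: no no no no no

Derivation:
(88,91): col outside [0, 88] -> not filled
(96,17): row=0b1100000, col=0b10001, row AND col = 0b0 = 0; 0 != 17 -> empty
(40,37): row=0b101000, col=0b100101, row AND col = 0b100000 = 32; 32 != 37 -> empty
(191,121): row=0b10111111, col=0b1111001, row AND col = 0b111001 = 57; 57 != 121 -> empty
(110,13): row=0b1101110, col=0b1101, row AND col = 0b1100 = 12; 12 != 13 -> empty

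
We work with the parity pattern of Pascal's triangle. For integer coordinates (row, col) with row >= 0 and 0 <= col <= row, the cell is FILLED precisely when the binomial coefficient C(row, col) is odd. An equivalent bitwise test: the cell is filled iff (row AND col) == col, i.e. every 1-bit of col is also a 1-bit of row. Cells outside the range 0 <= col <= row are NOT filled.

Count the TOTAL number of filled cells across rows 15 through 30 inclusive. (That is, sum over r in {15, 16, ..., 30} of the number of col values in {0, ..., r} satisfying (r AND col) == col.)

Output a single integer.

Answer: 146

Derivation:
r15=1111 pc4: +16 =16
r16=10000 pc1: +2 =18
r17=10001 pc2: +4 =22
r18=10010 pc2: +4 =26
r19=10011 pc3: +8 =34
r20=10100 pc2: +4 =38
r21=10101 pc3: +8 =46
r22=10110 pc3: +8 =54
r23=10111 pc4: +16 =70
r24=11000 pc2: +4 =74
r25=11001 pc3: +8 =82
r26=11010 pc3: +8 =90
r27=11011 pc4: +16 =106
r28=11100 pc3: +8 =114
r29=11101 pc4: +16 =130
r30=11110 pc4: +16 =146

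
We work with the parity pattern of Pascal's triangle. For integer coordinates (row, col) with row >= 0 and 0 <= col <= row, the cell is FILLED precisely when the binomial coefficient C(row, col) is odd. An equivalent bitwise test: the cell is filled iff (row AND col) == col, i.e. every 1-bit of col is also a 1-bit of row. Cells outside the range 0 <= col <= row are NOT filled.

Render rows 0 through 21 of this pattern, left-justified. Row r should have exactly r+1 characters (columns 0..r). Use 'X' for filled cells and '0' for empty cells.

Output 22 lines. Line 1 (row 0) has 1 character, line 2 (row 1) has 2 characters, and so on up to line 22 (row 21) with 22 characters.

Answer: X
XX
X0X
XXXX
X000X
XX00XX
X0X0X0X
XXXXXXXX
X0000000X
XX000000XX
X0X00000X0X
XXXX0000XXXX
X000X000X000X
XX00XX00XX00XX
X0X0X0X0X0X0X0X
XXXXXXXXXXXXXXXX
X000000000000000X
XX00000000000000XX
X0X0000000000000X0X
XXXX000000000000XXXX
X000X00000000000X000X
XX00XX0000000000XX00XX

Derivation:
r0=0: X
r1=1: XX
r2=10: X0X
r3=11: XXXX
r4=100: X000X
r5=101: XX00XX
r6=110: X0X0X0X
r7=111: XXXXXXXX
r8=1000: X0000000X
r9=1001: XX000000XX
r10=1010: X0X00000X0X
r11=1011: XXXX0000XXXX
r12=1100: X000X000X000X
r13=1101: XX00XX00XX00XX
r14=1110: X0X0X0X0X0X0X0X
r15=1111: XXXXXXXXXXXXXXXX
r16=10000: X000000000000000X
r17=10001: XX00000000000000XX
r18=10010: X0X0000000000000X0X
r19=10011: XXXX000000000000XXXX
r20=10100: X000X00000000000X000X
r21=10101: XX00XX0000000000XX00XX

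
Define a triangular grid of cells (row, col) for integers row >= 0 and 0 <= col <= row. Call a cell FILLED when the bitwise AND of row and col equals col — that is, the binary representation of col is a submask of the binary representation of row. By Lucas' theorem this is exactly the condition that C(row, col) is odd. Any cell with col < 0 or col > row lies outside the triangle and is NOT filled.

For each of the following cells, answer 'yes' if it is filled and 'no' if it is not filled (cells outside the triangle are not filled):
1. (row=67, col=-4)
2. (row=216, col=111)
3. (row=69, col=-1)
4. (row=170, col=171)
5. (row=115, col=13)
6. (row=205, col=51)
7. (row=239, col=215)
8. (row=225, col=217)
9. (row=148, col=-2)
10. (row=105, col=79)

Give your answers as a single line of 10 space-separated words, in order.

Answer: no no no no no no no no no no

Derivation:
(67,-4): col outside [0, 67] -> not filled
(216,111): row=0b11011000, col=0b1101111, row AND col = 0b1001000 = 72; 72 != 111 -> empty
(69,-1): col outside [0, 69] -> not filled
(170,171): col outside [0, 170] -> not filled
(115,13): row=0b1110011, col=0b1101, row AND col = 0b1 = 1; 1 != 13 -> empty
(205,51): row=0b11001101, col=0b110011, row AND col = 0b1 = 1; 1 != 51 -> empty
(239,215): row=0b11101111, col=0b11010111, row AND col = 0b11000111 = 199; 199 != 215 -> empty
(225,217): row=0b11100001, col=0b11011001, row AND col = 0b11000001 = 193; 193 != 217 -> empty
(148,-2): col outside [0, 148] -> not filled
(105,79): row=0b1101001, col=0b1001111, row AND col = 0b1001001 = 73; 73 != 79 -> empty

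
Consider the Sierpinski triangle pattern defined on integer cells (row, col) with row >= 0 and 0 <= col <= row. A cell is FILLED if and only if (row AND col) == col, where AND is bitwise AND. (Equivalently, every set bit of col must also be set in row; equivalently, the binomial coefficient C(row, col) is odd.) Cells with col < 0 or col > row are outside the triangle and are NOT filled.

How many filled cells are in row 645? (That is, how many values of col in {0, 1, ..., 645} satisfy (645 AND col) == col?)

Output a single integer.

Answer: 16

Derivation:
645 in binary = 1010000101
popcount(645) = number of 1-bits in 1010000101 = 4
A col c satisfies (645 AND c) == c iff every set bit of c is also set in 645; each of the 4 set bits of 645 can independently be on or off in c.
count = 2^4 = 16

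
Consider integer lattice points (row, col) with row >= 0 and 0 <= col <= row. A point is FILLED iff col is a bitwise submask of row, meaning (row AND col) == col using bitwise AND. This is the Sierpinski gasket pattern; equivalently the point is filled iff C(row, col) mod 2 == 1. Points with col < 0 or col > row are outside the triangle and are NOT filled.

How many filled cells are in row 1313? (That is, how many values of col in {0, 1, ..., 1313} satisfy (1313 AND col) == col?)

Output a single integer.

1313 in binary = 10100100001
popcount(1313) = number of 1-bits in 10100100001 = 4
A col c satisfies (1313 AND c) == c iff every set bit of c is also set in 1313; each of the 4 set bits of 1313 can independently be on or off in c.
count = 2^4 = 16

Answer: 16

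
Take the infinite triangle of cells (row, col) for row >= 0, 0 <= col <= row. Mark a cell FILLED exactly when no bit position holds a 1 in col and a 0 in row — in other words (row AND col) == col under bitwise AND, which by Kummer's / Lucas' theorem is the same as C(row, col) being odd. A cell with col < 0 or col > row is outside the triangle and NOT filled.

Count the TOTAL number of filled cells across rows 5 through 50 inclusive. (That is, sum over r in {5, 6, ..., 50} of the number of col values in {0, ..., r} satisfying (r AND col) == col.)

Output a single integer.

r5=101 pc2: +4 =4
r6=110 pc2: +4 =8
r7=111 pc3: +8 =16
r8=1000 pc1: +2 =18
r9=1001 pc2: +4 =22
r10=1010 pc2: +4 =26
r11=1011 pc3: +8 =34
r12=1100 pc2: +4 =38
r13=1101 pc3: +8 =46
r14=1110 pc3: +8 =54
r15=1111 pc4: +16 =70
r16=10000 pc1: +2 =72
r17=10001 pc2: +4 =76
r18=10010 pc2: +4 =80
r19=10011 pc3: +8 =88
r20=10100 pc2: +4 =92
r21=10101 pc3: +8 =100
r22=10110 pc3: +8 =108
r23=10111 pc4: +16 =124
r24=11000 pc2: +4 =128
r25=11001 pc3: +8 =136
r26=11010 pc3: +8 =144
r27=11011 pc4: +16 =160
r28=11100 pc3: +8 =168
r29=11101 pc4: +16 =184
r30=11110 pc4: +16 =200
r31=11111 pc5: +32 =232
r32=100000 pc1: +2 =234
r33=100001 pc2: +4 =238
r34=100010 pc2: +4 =242
r35=100011 pc3: +8 =250
r36=100100 pc2: +4 =254
r37=100101 pc3: +8 =262
r38=100110 pc3: +8 =270
r39=100111 pc4: +16 =286
r40=101000 pc2: +4 =290
r41=101001 pc3: +8 =298
r42=101010 pc3: +8 =306
r43=101011 pc4: +16 =322
r44=101100 pc3: +8 =330
r45=101101 pc4: +16 =346
r46=101110 pc4: +16 =362
r47=101111 pc5: +32 =394
r48=110000 pc2: +4 =398
r49=110001 pc3: +8 =406
r50=110010 pc3: +8 =414

Answer: 414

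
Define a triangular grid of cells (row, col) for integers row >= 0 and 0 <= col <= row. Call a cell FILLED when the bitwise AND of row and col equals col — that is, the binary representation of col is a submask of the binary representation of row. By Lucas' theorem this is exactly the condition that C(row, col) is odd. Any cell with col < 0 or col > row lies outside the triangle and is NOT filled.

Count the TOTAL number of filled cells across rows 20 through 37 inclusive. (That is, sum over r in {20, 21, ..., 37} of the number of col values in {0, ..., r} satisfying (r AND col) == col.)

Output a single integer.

r20=10100 pc2: +4 =4
r21=10101 pc3: +8 =12
r22=10110 pc3: +8 =20
r23=10111 pc4: +16 =36
r24=11000 pc2: +4 =40
r25=11001 pc3: +8 =48
r26=11010 pc3: +8 =56
r27=11011 pc4: +16 =72
r28=11100 pc3: +8 =80
r29=11101 pc4: +16 =96
r30=11110 pc4: +16 =112
r31=11111 pc5: +32 =144
r32=100000 pc1: +2 =146
r33=100001 pc2: +4 =150
r34=100010 pc2: +4 =154
r35=100011 pc3: +8 =162
r36=100100 pc2: +4 =166
r37=100101 pc3: +8 =174

Answer: 174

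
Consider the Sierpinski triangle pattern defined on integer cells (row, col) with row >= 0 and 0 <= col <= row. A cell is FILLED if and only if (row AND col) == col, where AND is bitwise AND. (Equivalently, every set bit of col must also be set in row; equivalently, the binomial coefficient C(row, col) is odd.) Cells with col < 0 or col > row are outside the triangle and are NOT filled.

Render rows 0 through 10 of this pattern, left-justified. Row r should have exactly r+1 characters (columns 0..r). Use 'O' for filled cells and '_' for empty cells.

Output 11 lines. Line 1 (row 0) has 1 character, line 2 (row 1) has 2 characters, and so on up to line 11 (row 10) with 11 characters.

r0=0: O
r1=1: OO
r2=10: O_O
r3=11: OOOO
r4=100: O___O
r5=101: OO__OO
r6=110: O_O_O_O
r7=111: OOOOOOOO
r8=1000: O_______O
r9=1001: OO______OO
r10=1010: O_O_____O_O

Answer: O
OO
O_O
OOOO
O___O
OO__OO
O_O_O_O
OOOOOOOO
O_______O
OO______OO
O_O_____O_O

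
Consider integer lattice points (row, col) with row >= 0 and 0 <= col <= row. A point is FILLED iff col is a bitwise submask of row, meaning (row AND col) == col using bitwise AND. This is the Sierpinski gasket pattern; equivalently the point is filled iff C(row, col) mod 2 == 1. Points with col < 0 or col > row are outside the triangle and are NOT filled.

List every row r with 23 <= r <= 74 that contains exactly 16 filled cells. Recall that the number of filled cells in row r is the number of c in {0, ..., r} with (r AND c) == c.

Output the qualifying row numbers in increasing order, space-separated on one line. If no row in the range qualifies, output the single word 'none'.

Answer: 23 27 29 30 39 43 45 46 51 53 54 57 58 60 71

Derivation:
Row r has 2^popcount(r) filled cells, so we need popcount(r) = log2(16) = 4.
Scan r = 23..74 and keep those with exactly 4 one-bits:
r=23=10111 popcount=4 -> KEEP
r=24=11000 popcount=2 -> skip
r=25=11001 popcount=3 -> skip
r=26=11010 popcount=3 -> skip
r=27=11011 popcount=4 -> KEEP
r=28=11100 popcount=3 -> skip
r=29=11101 popcount=4 -> KEEP
r=30=11110 popcount=4 -> KEEP
r=31=11111 popcount=5 -> skip
r=32=100000 popcount=1 -> skip
r=33=100001 popcount=2 -> skip
r=34=100010 popcount=2 -> skip
r=35=100011 popcount=3 -> skip
r=36=100100 popcount=2 -> skip
r=37=100101 popcount=3 -> skip
r=38=100110 popcount=3 -> skip
r=39=100111 popcount=4 -> KEEP
r=40=101000 popcount=2 -> skip
r=41=101001 popcount=3 -> skip
r=42=101010 popcount=3 -> skip
r=43=101011 popcount=4 -> KEEP
r=44=101100 popcount=3 -> skip
r=45=101101 popcount=4 -> KEEP
r=46=101110 popcount=4 -> KEEP
r=47=101111 popcount=5 -> skip
r=48=110000 popcount=2 -> skip
r=49=110001 popcount=3 -> skip
r=50=110010 popcount=3 -> skip
r=51=110011 popcount=4 -> KEEP
r=52=110100 popcount=3 -> skip
r=53=110101 popcount=4 -> KEEP
r=54=110110 popcount=4 -> KEEP
r=55=110111 popcount=5 -> skip
r=56=111000 popcount=3 -> skip
r=57=111001 popcount=4 -> KEEP
r=58=111010 popcount=4 -> KEEP
r=59=111011 popcount=5 -> skip
r=60=111100 popcount=4 -> KEEP
r=61=111101 popcount=5 -> skip
r=62=111110 popcount=5 -> skip
r=63=111111 popcount=6 -> skip
r=64=1000000 popcount=1 -> skip
r=65=1000001 popcount=2 -> skip
r=66=1000010 popcount=2 -> skip
r=67=1000011 popcount=3 -> skip
r=68=1000100 popcount=2 -> skip
r=69=1000101 popcount=3 -> skip
r=70=1000110 popcount=3 -> skip
r=71=1000111 popcount=4 -> KEEP
r=72=1001000 popcount=2 -> skip
r=73=1001001 popcount=3 -> skip
r=74=1001010 popcount=3 -> skip
Kept rows: 23 27 29 30 39 43 45 46 51 53 54 57 58 60 71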